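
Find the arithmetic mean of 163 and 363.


AM = (163 + 363)/2 = 526/2 = 263

AM = 263


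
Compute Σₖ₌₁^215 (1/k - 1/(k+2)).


Telescoping with gap 2: two head and two tail terms survive.
= (1 + 1/2) - (1/216 + 1/217)
= 3/2 - 1/216 - 1/217 = 69875/46872

Sum = 69875/46872


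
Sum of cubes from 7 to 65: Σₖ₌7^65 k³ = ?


Σₖ₌7^65 k³ = [65·66/2]² − [6·7/2]²
= 4601025 − 441 = 4600584

Σk³ = 4600584


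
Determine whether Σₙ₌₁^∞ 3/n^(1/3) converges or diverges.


p-series test: Σ c/n^p converges if p > 1, diverges if p ≤ 1 (constant c > 0 doesn't affect convergence).
p = 1/3
1/3 ≤ 1 → DIVERGES

Diverges (p = 1/3 ≤ 1)


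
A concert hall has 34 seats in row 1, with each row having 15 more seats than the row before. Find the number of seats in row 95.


aₙ = a₁ + (n-1)d
= 34 + (95-1)×15
= 34 + 1410
= 1444

a_95 = 1444


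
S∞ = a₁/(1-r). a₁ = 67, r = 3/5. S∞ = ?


S∞ = a₁/(1-r) = 67/(1 - 3/5)
= 67/(2/5)
= 335/2

S∞ = 335/2


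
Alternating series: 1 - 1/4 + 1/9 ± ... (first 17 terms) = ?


S = 1 - 1/4 + 1/9 - 1/16 + 1/25 - 1/36 + 1/49 - 1/64 ± ...
= 0.8241
(Full series converges to +π²/12 ≈ +0.8225)

S_17 = 0.8241


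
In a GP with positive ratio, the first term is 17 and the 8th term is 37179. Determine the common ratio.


r^(n-1) = aₙ/a₁
r^7 = 37179/17 = 2187
r = 2187^(1/7)
= 3

r = 3


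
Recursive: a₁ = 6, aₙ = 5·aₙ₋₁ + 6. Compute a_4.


Computing step by step:
a_1 = 6
a_2 = 36
a_3 = 186
a_4 = 936


a_4 = 936


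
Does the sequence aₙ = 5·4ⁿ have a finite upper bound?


aₙ = 5·4ⁿ → as n→∞, aₙ→∞ (since base 4 > 1)
No finite upper bound exists
The sequence is UNBOUNDED

Unbounded (aₙ → ∞ as n → ∞)


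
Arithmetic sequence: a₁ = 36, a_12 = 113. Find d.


d = (aₙ - a₁)/(n-1)
= (113 - 36)/(12-1)
= 77/11 = 7

d = 7


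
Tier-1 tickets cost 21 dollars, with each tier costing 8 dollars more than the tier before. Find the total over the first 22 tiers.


aₙ = 21 + (22-1)×8 = 189
Sₙ = n(a₁+aₙ)/2 = 22×(21+189)/2
= 22×210/2 = 2310

S_22 = 2310


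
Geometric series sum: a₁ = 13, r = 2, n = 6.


Sₙ = 13×(2^6 - 1)/(2 - 1)
= 13×(64 - 1)/1
= 13×63/1
= 819

S_6 = 819


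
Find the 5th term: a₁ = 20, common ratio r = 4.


aₙ = a₁·r^(n-1)
= 20×4^4
= 20×256
= 5120

a_5 = 5120


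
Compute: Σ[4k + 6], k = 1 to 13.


Σ(4k+6) = 4·Σk + 6·n
= 4·91 + 6·13
= 364 + 78 = 442

Σ = 442


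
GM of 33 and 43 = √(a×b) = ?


GM = √(33×43) = √1419 = 37.6696

GM = 37.6696


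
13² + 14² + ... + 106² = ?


Σₖ₌13^106 k² = Σₖ₌₁^106 k² − Σₖ₌₁^12 k²
= 106·107·213/6 − 12·13·25/6
= 402641 − 650 = 401991

Σk² = 401991


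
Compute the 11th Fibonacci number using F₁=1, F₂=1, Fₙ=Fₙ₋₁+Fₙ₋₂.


Fibonacci sequence: 1, 1, 2, 3, 5, 8, 13, 21, 34, 55, 89
F(11) = 89

F(11) = 89


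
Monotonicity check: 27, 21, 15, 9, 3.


Differences: -6, -6, -6, -6
All differences < 0 → strictly DECREASING

Monotonically decreasing


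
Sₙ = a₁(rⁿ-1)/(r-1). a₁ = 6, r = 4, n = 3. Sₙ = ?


Sₙ = 6×(4^3 - 1)/(4 - 1)
= 6×(64 - 1)/3
= 6×63/3
= 126

S_3 = 126


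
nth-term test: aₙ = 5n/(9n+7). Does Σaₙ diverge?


lim(n→∞) 5n/(9n+7) = 5/9 = 5/9  (divide numerator and denominator by n)
lim aₙ = 5/9 ≠ 0 → series DIVERGES

Diverges (lim aₙ = 5/9 ≠ 0)


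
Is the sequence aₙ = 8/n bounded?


a₁ = 8, a₂ = 8/2, a₃ = 8/3, ...
0 < aₙ ≤ 8 for all n ≥ 1
Lower bound: 0, Upper bound: 8
The sequence IS bounded

Bounded (0 < aₙ ≤ 8)


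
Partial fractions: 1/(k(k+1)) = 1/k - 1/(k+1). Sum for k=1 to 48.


1/(k(k+1)) = 1/k - 1/(k+1) (partial fractions)
Telescoping: Σ = 1 - 1/49 = 48/49

Sum = 48/49


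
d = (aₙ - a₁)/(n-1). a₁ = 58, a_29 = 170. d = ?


d = (aₙ - a₁)/(n-1)
= (170 - 58)/(29-1)
= 112/28 = 4

d = 4


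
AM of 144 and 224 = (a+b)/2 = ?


AM = (144 + 224)/2 = 368/2 = 184

AM = 184


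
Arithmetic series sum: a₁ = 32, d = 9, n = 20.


aₙ = 32 + (20-1)×9 = 203
Sₙ = n(a₁+aₙ)/2 = 20×(32+203)/2
= 20×235/2 = 2350

S_20 = 2350


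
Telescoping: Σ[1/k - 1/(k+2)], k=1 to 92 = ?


Telescoping with gap 2: two head and two tail terms survive.
= (1 + 1/2) - (1/93 + 1/94)
= 3/2 - 1/93 - 1/94 = 6463/4371

Sum = 6463/4371


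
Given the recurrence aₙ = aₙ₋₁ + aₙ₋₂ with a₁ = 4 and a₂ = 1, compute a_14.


Computing iteratively: 4, 1, 5, 6, 11, 17, 28, 45, 73, 118, 191, 309, ...
a_14 = 809

a_14 = 809


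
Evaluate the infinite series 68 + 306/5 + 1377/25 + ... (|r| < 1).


S∞ = a₁/(1-r) = 68/(1 - 9/10)
= 68/(1/10)
= 680

S∞ = 680


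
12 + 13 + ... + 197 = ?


Σₖ₌12^197 k = Σₖ₌₁^197 k − Σₖ₌₁^11 k
= 197·198/2 − 11·12/2
= 19503 − 66 = 19437

Σk = 19437


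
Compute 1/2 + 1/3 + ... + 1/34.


Σₖ₌2^34 1/k = 1/2 + 1/3 + 1/4 + ... + 1/34
= 40934600117149/13127595717600
≈ 3.1182

Sum = 40934600117149/13127595717600 ≈ 3.1182


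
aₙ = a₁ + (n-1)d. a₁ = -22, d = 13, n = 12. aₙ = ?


aₙ = a₁ + (n-1)d
= -22 + (12-1)×13
= -22 + 143
= 121

a_12 = 121


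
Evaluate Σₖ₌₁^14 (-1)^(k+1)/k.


S = 1 - 1/2 + 1/3 - 1/4 + 1/5 - 1/6 + 1/7 - 1/8 ± ...
= 0.6587
(Full series converges to +ln(2) ≈ +0.6931)

S_14 = 0.6587


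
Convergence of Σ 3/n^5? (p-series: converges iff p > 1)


p-series test: Σ c/n^p converges if p > 1, diverges if p ≤ 1 (constant c > 0 doesn't affect convergence).
p = 5
5 > 1 → CONVERGES

Converges (p = 5 > 1)


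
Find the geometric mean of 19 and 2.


GM = √(19×2) = √38 = 6.1644

GM = 6.1644


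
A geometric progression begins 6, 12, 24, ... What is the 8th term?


aₙ = a₁·r^(n-1)
= 6×2^7
= 6×128
= 768

a_8 = 768


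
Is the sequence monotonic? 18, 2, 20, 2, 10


Differences: -16, 18, -18, 8
Difference at position 2 is +18 (> 0) but position 1 is -16 (< 0) — sequence both rises and falls
→ NOT monotonic

Not monotonic


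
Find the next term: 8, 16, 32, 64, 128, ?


Pattern: powers of 2: 2ⁿ
Terms: 8, 16, 32, 64, 128
Next term = 256

Next term = 256


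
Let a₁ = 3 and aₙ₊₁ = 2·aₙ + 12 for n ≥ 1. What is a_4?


Computing step by step:
a_1 = 3
a_2 = 18
a_3 = 48
a_4 = 108


a_4 = 108


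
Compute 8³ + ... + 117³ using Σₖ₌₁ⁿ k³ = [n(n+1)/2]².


Σₖ₌8^117 k³ = [117·118/2]² − [7·8/2]²
= 47651409 − 784 = 47650625

Σk³ = 47650625


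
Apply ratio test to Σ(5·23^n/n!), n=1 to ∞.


aₙ = 5·23^n/n!
a_{n+1}/aₙ = 23^(n+1)/(n+1)! × n!/23^n  (constant 5 cancels)
= 23/(n+1)
L = lim(n→∞) 23/(n+1) = 0
L < 1 → series CONVERGES

Converges (ratio test: L = 0 < 1)


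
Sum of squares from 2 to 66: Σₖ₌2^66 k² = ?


Σₖ₌2^66 k² = Σₖ₌₁^66 k² − Σₖ₌₁^1 k²
= 66·67·133/6 − 1·2·3/6
= 98021 − 1 = 98020

Σk² = 98020


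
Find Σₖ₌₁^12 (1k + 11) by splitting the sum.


Σ(1k+11) = 1·Σk + 11·n
= 1·78 + 11·12
= 78 + 132 = 210

Σ = 210


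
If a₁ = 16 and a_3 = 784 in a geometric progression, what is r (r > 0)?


r^(n-1) = aₙ/a₁
r^2 = 784/16 = 49
r = 49^(1/2)
= ±7; taking r > 0 gives r = 7

r = 7


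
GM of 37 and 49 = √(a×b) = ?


GM = √(37×49) = √1813 = 42.5793

GM = 42.5793


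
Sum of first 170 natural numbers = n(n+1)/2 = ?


n(n+1)/2 = 170×171/2 = 29070/2 = 14535

Σk = 14535


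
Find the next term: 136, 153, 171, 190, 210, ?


Pattern: triangular numbers: n(n+1)/2
Terms: 136, 153, 171, 190, 210
Next term = 231

Next term = 231


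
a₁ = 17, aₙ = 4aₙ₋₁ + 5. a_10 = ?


Computing step by step:
a_1 = 17
a_2 = 73
a_3 = 297
a_4 = 1193
a_5 = 4777
a_6 = 19113
a_7 = 76457
a_8 = 305833
a_9 = 1223337
a_10 = 4893353


a_10 = 4893353


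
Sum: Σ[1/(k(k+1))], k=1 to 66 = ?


1/(k(k+1)) = 1/k - 1/(k+1) (partial fractions)
Telescoping: Σ = 1 - 1/67 = 66/67

Sum = 66/67


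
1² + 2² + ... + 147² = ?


n = 147
n(n+1)(2n+1)/6 = 147×148×295/6
= 6418020/6 = 1069670

Σk² = 1069670


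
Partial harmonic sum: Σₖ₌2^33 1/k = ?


Σₖ₌2^33 1/k = 1/2 + 1/3 + 1/4 + ... + 1/33
= 40548494360749/13127595717600
≈ 3.0888

Sum = 40548494360749/13127595717600 ≈ 3.0888


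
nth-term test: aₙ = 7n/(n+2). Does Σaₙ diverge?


lim(n→∞) 7n/(n+2) = 7/1 = 7  (divide numerator and denominator by n)
lim aₙ = 7 ≠ 0 → series DIVERGES

Diverges (lim aₙ = 7 ≠ 0)


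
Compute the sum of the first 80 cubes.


n(n+1)/2 = 80×81/2 = 3240
Σk³ = 3240² = 10497600

Σk³ = 10497600


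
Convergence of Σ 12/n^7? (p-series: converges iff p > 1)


p-series test: Σ c/n^p converges if p > 1, diverges if p ≤ 1 (constant c > 0 doesn't affect convergence).
p = 7
7 > 1 → CONVERGES

Converges (p = 7 > 1)


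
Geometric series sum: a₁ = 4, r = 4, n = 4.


Sₙ = 4×(4^4 - 1)/(4 - 1)
= 4×(256 - 1)/3
= 4×255/3
= 340

S_4 = 340


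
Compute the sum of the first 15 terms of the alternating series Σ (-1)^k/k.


S = -1 + 1/2 - 1/3 + 1/4 - 1/5 + 1/6 - 1/7 + 1/8 ± ...
= -0.7254
(Full series converges to -ln(2) ≈ -0.6931)

S_15 = -0.7254


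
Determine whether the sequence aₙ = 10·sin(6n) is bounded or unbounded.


For all n, -1 ≤ sin(6n) ≤ 1, so -10 ≤ 10·sin(6n) ≤ 10
Lower bound: -10, Upper bound: 10
The sequence IS bounded

Bounded (-10 ≤ aₙ ≤ 10)


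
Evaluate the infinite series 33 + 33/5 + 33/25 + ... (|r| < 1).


S∞ = a₁/(1-r) = 33/(1 - 1/5)
= 33/(4/5)
= 165/4

S∞ = 165/4


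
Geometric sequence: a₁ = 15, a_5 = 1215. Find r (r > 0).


r^(n-1) = aₙ/a₁
r^4 = 1215/15 = 81
r = 81^(1/4)
= ±3; taking r > 0 gives r = 3

r = 3


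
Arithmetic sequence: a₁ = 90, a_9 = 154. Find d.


d = (aₙ - a₁)/(n-1)
= (154 - 90)/(9-1)
= 64/8 = 8

d = 8


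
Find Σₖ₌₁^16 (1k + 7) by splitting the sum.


Σ(1k+7) = 1·Σk + 7·n
= 1·136 + 7·16
= 136 + 112 = 248

Σ = 248


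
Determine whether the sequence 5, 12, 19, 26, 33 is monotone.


Differences: 7, 7, 7, 7
All differences > 0 → strictly INCREASING

Monotonically increasing


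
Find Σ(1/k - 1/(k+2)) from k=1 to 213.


Telescoping with gap 2: two head and two tail terms survive.
= (1 + 1/2) - (1/214 + 1/215)
= 3/2 - 1/214 - 1/215 = 34293/23005

Sum = 34293/23005


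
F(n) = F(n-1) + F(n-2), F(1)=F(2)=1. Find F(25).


Fibonacci sequence: 1, 1, 2, 3, 5, 8, 13, 21, 34, 55, 89, ...
F(25) = 75025

F(25) = 75025


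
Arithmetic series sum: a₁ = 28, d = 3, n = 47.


aₙ = 28 + (47-1)×3 = 166
Sₙ = n(a₁+aₙ)/2 = 47×(28+166)/2
= 47×194/2 = 4559

S_47 = 4559


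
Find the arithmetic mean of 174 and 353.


AM = (174 + 353)/2 = 527/2 = 263.5

AM = 263.5


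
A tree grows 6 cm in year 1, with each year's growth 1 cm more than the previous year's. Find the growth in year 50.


aₙ = a₁ + (n-1)d
= 6 + (50-1)×1
= 6 + 49
= 55

a_50 = 55


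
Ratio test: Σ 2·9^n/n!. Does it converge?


aₙ = 2·9^n/n!
a_{n+1}/aₙ = 9^(n+1)/(n+1)! × n!/9^n  (constant 2 cancels)
= 9/(n+1)
L = lim(n→∞) 9/(n+1) = 0
L < 1 → series CONVERGES

Converges (ratio test: L = 0 < 1)


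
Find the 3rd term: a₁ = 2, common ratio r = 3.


aₙ = a₁·r^(n-1)
= 2×3^2
= 2×9
= 18

a_3 = 18


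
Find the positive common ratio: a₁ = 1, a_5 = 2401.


r^(n-1) = aₙ/a₁
r^4 = 2401/1 = 2401
r = 2401^(1/4)
= ±7; taking r > 0 gives r = 7

r = 7


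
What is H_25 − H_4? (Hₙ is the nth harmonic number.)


Σₖ₌5^25 1/k = 1/5 + 1/6 + 1/7 + ... + 1/25
= 15461449967/8923714800
≈ 1.7326

Sum = 15461449967/8923714800 ≈ 1.7326


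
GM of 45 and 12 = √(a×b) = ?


GM = √(45×12) = √540 = 23.2379

GM = 23.2379


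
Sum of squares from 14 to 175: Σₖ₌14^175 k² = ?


Σₖ₌14^175 k² = Σₖ₌₁^175 k² − Σₖ₌₁^13 k²
= 175·176·351/6 − 13·14·27/6
= 1801800 − 819 = 1800981

Σk² = 1800981


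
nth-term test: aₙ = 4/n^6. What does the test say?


lim(n→∞) 4/n^6 = 0
lim aₙ = 0 → nth-term test is INCONCLUSIVE
(Need other tests; this is actually a convergent p-series with p=6 > 1)

Inconclusive (lim aₙ = 0; need another test)


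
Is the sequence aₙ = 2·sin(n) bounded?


For all n, -1 ≤ sin(n) ≤ 1, so -2 ≤ 2·sin(n) ≤ 2
Lower bound: -2, Upper bound: 2
The sequence IS bounded

Bounded (-2 ≤ aₙ ≤ 2)


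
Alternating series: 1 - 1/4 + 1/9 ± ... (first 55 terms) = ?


S = 1 - 1/4 + 1/9 - 1/16 + 1/25 - 1/36 + 1/49 - 1/64 ± ...
= 0.8226
(Full series converges to +π²/12 ≈ +0.8225)

S_55 = 0.8226


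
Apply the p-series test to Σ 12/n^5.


p-series test: Σ c/n^p converges if p > 1, diverges if p ≤ 1 (constant c > 0 doesn't affect convergence).
p = 5
5 > 1 → CONVERGES

Converges (p = 5 > 1)


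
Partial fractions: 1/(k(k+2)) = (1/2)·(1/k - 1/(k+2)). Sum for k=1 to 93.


1/(k(k+2)) = (1/2)·(1/k - 1/(k+2)) (partial fractions)
Telescoping: Σ = (1/2)·(1 + 1/2 - 1/94 - 1/95) = 6603/8930

Sum = 6603/8930


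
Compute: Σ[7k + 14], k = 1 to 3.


Σ(7k+14) = 7·Σk + 14·n
= 7·6 + 14·3
= 42 + 42 = 84

Σ = 84


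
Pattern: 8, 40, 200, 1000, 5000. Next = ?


Pattern: geometric (r=5)
Terms: 8, 40, 200, 1000, 5000
Next term = 25000

Next term = 25000


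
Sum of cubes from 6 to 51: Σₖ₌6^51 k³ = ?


Σₖ₌6^51 k³ = [51·52/2]² − [5·6/2]²
= 1758276 − 225 = 1758051

Σk³ = 1758051


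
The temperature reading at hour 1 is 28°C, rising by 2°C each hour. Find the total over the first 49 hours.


aₙ = 28 + (49-1)×2 = 124
Sₙ = n(a₁+aₙ)/2 = 49×(28+124)/2
= 49×152/2 = 3724

S_49 = 3724


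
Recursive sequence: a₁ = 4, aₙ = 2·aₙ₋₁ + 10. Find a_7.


Computing step by step:
a_1 = 4
a_2 = 18
a_3 = 46
a_4 = 102
a_5 = 214
a_6 = 438
a_7 = 886


a_7 = 886


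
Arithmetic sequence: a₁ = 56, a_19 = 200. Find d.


d = (aₙ - a₁)/(n-1)
= (200 - 56)/(19-1)
= 144/18 = 8

d = 8


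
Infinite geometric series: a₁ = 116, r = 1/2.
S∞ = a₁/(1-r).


S∞ = a₁/(1-r) = 116/(1 - 1/2)
= 116/(1/2)
= 232

S∞ = 232


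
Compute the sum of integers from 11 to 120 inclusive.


Σₖ₌11^120 k = Σₖ₌₁^120 k − Σₖ₌₁^10 k
= 120·121/2 − 10·11/2
= 7260 − 55 = 7205

Σk = 7205


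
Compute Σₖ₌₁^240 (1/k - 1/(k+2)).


Telescoping with gap 2: two head and two tail terms survive.
= (1 + 1/2) - (1/241 + 1/242)
= 3/2 - 1/241 - 1/242 = 43500/29161

Sum = 43500/29161


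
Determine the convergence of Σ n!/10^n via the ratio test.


aₙ = n!/10^n
a_{n+1}/aₙ = (n+1)!/10^(n+1) × 10^n/n!
= (n+1)/10
L = lim(n→∞) (n+1)/10 = ∞
L > 1 → series DIVERGES

Diverges (ratio test: L = ∞ > 1)


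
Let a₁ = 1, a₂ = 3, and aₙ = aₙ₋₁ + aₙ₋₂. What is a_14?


Computing iteratively: 1, 3, 4, 7, 11, 18, 29, 47, 76, 123, 199, 322, ...
a_14 = 843

a_14 = 843


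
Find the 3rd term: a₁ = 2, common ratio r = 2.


aₙ = a₁·r^(n-1)
= 2×2^2
= 2×4
= 8

a_3 = 8


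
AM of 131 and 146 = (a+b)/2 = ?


AM = (131 + 146)/2 = 277/2 = 138.5

AM = 138.5


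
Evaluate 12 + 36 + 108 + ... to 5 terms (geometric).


Sₙ = 12×(3^5 - 1)/(3 - 1)
= 12×(243 - 1)/2
= 12×242/2
= 1452

S_5 = 1452


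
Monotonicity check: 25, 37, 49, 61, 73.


Differences: 12, 12, 12, 12
All differences > 0 → strictly INCREASING

Monotonically increasing


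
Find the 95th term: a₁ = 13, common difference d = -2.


aₙ = a₁ + (n-1)d
= 13 + (95-1)×-2
= 13 - 188
= -175

a_95 = -175


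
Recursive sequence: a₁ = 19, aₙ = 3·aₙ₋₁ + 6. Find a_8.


Computing step by step:
a_1 = 19
a_2 = 63
a_3 = 195
a_4 = 591
a_5 = 1779
a_6 = 5343
a_7 = 16035
a_8 = 48111


a_8 = 48111


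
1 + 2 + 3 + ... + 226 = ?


n(n+1)/2 = 226×227/2 = 51302/2 = 25651

Σk = 25651


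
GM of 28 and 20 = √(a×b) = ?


GM = √(28×20) = √560 = 23.6643

GM = 23.6643


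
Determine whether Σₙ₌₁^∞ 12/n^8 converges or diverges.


p-series test: Σ c/n^p converges if p > 1, diverges if p ≤ 1 (constant c > 0 doesn't affect convergence).
p = 8
8 > 1 → CONVERGES

Converges (p = 8 > 1)


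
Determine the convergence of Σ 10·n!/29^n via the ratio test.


aₙ = 10·n!/29^n
a_{n+1}/aₙ = (n+1)!/29^(n+1) × 29^n/n!  (constant 10 cancels)
= (n+1)/29
L = lim(n→∞) (n+1)/29 = ∞
L > 1 → series DIVERGES

Diverges (ratio test: L = ∞ > 1)


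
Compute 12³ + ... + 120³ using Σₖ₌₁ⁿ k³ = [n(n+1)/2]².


Σₖ₌12^120 k³ = [120·121/2]² − [11·12/2]²
= 52707600 − 4356 = 52703244

Σk³ = 52703244


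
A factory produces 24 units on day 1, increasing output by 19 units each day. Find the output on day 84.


aₙ = a₁ + (n-1)d
= 24 + (84-1)×19
= 24 + 1577
= 1601

a_84 = 1601


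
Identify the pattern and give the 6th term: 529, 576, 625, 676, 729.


Pattern: perfect squares: n²
Terms: 529, 576, 625, 676, 729
Next term = 784

Next term = 784


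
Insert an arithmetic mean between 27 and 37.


AM = (27 + 37)/2 = 64/2 = 32

AM = 32


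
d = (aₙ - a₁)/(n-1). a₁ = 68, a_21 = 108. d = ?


d = (aₙ - a₁)/(n-1)
= (108 - 68)/(21-1)
= 40/20 = 2

d = 2


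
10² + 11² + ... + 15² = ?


Σₖ₌10^15 k² = Σₖ₌₁^15 k² − Σₖ₌₁^9 k²
= 15·16·31/6 − 9·10·19/6
= 1240 − 285 = 955

Σk² = 955


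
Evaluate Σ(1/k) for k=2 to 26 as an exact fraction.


Σₖ₌2^26 1/k = 1/2 + 1/3 + 1/4 + ... + 1/26
= 25472027467/8923714800
≈ 2.8544

Sum = 25472027467/8923714800 ≈ 2.8544


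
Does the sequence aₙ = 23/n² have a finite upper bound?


a₁ = 23, a₂ = 23/4, a₃ = 23/9, ...
0 < aₙ ≤ 23 for all n ≥ 1
The sequence IS bounded

Bounded (0 < aₙ ≤ 23)


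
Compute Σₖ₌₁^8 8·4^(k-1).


Sₙ = 8×(4^8 - 1)/(4 - 1)
= 8×(65536 - 1)/3
= 8×65535/3
= 174760

S_8 = 174760


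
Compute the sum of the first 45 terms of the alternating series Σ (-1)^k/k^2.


S = -1 + 1/4 - 1/9 + 1/16 - 1/25 + 1/36 - 1/49 + 1/64 ± ...
= -0.8227
(Full series converges to -π²/12 ≈ -0.8225)

S_45 = -0.8227


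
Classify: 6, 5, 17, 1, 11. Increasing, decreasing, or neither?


Differences: -1, 12, -16, 10
Difference at position 2 is +12 (> 0) but position 1 is -1 (< 0) — sequence both rises and falls
→ NOT monotonic

Not monotonic


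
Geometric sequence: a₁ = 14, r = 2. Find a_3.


aₙ = a₁·r^(n-1)
= 14×2^2
= 14×4
= 56

a_3 = 56


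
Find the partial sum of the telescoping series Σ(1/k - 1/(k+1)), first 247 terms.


Telescoping: adjacent terms cancel.
= 1/1 - 1/248
= 1 - 1/248 = 247/248

Sum = 247/248


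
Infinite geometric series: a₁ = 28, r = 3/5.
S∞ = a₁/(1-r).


S∞ = a₁/(1-r) = 28/(1 - 3/5)
= 28/(2/5)
= 70

S∞ = 70


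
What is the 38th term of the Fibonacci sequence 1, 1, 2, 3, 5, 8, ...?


Fibonacci sequence: 1, 1, 2, 3, 5, 8, 13, 21, 34, 55, 89, ...
F(38) = 39088169

F(38) = 39088169


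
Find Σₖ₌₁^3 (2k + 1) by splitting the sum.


Σ(2k+1) = 2·Σk + 1·n
= 2·6 + 1·3
= 12 + 3 = 15

Σ = 15


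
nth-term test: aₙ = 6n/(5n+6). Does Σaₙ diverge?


lim(n→∞) 6n/(5n+6) = 6/5 = 6/5  (divide numerator and denominator by n)
lim aₙ = 6/5 ≠ 0 → series DIVERGES

Diverges (lim aₙ = 6/5 ≠ 0)


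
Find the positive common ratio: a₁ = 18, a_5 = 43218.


r^(n-1) = aₙ/a₁
r^4 = 43218/18 = 2401
r = 2401^(1/4)
= ±7; taking r > 0 gives r = 7

r = 7


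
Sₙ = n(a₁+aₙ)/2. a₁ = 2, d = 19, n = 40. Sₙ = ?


aₙ = 2 + (40-1)×19 = 743
Sₙ = n(a₁+aₙ)/2 = 40×(2+743)/2
= 40×745/2 = 14900

S_40 = 14900


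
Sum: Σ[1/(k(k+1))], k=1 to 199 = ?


1/(k(k+1)) = 1/k - 1/(k+1) (partial fractions)
Telescoping: Σ = 1 - 1/200 = 199/200

Sum = 199/200


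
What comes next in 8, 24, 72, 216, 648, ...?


Pattern: geometric (r=3)
Terms: 8, 24, 72, 216, 648
Next term = 1944

Next term = 1944


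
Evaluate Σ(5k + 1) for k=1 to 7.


Σ(5k+1) = 5·Σk + 1·n
= 5·28 + 1·7
= 140 + 7 = 147

Σ = 147


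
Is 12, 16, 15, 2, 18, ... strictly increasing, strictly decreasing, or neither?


Differences: 4, -1, -13, 16
Difference at position 1 is +4 (> 0) but position 2 is -1 (< 0) — sequence both rises and falls
→ NOT monotonic

Not monotonic


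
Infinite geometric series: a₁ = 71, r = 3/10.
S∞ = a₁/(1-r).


S∞ = a₁/(1-r) = 71/(1 - 3/10)
= 71/(7/10)
= 710/7

S∞ = 710/7


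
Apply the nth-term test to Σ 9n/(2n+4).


lim(n→∞) 9n/(2n+4) = 9/2 = 9/2  (divide numerator and denominator by n)
lim aₙ = 9/2 ≠ 0 → series DIVERGES

Diverges (lim aₙ = 9/2 ≠ 0)


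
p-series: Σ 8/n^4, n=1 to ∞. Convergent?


p-series test: Σ c/n^p converges if p > 1, diverges if p ≤ 1 (constant c > 0 doesn't affect convergence).
p = 4
4 > 1 → CONVERGES

Converges (p = 4 > 1)


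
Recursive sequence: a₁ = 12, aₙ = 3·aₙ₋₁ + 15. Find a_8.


Computing step by step:
a_1 = 12
a_2 = 51
a_3 = 168
a_4 = 519
a_5 = 1572
a_6 = 4731
a_7 = 14208
a_8 = 42639


a_8 = 42639


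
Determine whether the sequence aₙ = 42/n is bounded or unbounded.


a₁ = 42, a₂ = 42/2, a₃ = 42/3, ...
0 < aₙ ≤ 42 for all n ≥ 1
Lower bound: 0, Upper bound: 42
The sequence IS bounded

Bounded (0 < aₙ ≤ 42)


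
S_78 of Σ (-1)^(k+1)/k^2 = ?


S = 1 - 1/4 + 1/9 - 1/16 + 1/25 - 1/36 + 1/49 - 1/64 ± ...
= 0.8224
(Full series converges to +π²/12 ≈ +0.8225)

S_78 = 0.8224


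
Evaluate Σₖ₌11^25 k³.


Σₖ₌11^25 k³ = [25·26/2]² − [10·11/2]²
= 105625 − 3025 = 102600

Σk³ = 102600


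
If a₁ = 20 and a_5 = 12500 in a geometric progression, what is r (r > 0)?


r^(n-1) = aₙ/a₁
r^4 = 12500/20 = 625
r = 625^(1/4)
= ±5; taking r > 0 gives r = 5

r = 5


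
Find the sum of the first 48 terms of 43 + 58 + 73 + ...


aₙ = 43 + (48-1)×15 = 748
Sₙ = n(a₁+aₙ)/2 = 48×(43+748)/2
= 48×791/2 = 18984

S_48 = 18984


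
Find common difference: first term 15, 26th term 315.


d = (aₙ - a₁)/(n-1)
= (315 - 15)/(26-1)
= 300/25 = 12

d = 12


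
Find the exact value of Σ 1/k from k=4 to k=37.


Σₖ₌4^37 1/k = 1/4 + 1/5 + 1/6 + ... + 1/37
= 1150310260624633/485721041551200
≈ 2.3683

Sum = 1150310260624633/485721041551200 ≈ 2.3683


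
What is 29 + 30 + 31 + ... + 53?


Σₖ₌29^53 k = Σₖ₌₁^53 k − Σₖ₌₁^28 k
= 53·54/2 − 28·29/2
= 1431 − 406 = 1025

Σk = 1025


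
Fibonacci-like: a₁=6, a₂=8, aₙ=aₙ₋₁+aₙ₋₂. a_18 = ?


Computing iteratively: 6, 8, 14, 22, 36, 58, 94, 152, 246, 398, 644, 1042, ...
a_18 = 18698

a_18 = 18698


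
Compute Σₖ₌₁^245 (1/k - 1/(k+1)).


Telescoping: adjacent terms cancel.
= 1/1 - 1/246
= 1 - 1/246 = 245/246

Sum = 245/246


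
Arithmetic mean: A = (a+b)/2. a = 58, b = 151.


AM = (58 + 151)/2 = 209/2 = 104.5

AM = 104.5


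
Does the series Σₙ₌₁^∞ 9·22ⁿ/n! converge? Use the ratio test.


aₙ = 9·22^n/n!
a_{n+1}/aₙ = 22^(n+1)/(n+1)! × n!/22^n  (constant 9 cancels)
= 22/(n+1)
L = lim(n→∞) 22/(n+1) = 0
L < 1 → series CONVERGES

Converges (ratio test: L = 0 < 1)


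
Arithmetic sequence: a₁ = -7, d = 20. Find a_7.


aₙ = a₁ + (n-1)d
= -7 + (7-1)×20
= -7 + 120
= 113

a_7 = 113


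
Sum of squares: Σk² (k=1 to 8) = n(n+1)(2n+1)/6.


n = 8
n(n+1)(2n+1)/6 = 8×9×17/6
= 1224/6 = 204

Σk² = 204


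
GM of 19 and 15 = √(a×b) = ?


GM = √(19×15) = √285 = 16.8819

GM = 16.8819


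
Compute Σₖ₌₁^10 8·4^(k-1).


Sₙ = 8×(4^10 - 1)/(4 - 1)
= 8×(1048576 - 1)/3
= 8×1048575/3
= 2796200

S_10 = 2796200


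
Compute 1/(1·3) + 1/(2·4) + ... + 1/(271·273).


1/(k(k+2)) = (1/2)·(1/k - 1/(k+2)) (partial fractions)
Telescoping: Σ = (1/2)·(1 + 1/2 - 1/272 - 1/273) = 110839/148512

Sum = 110839/148512


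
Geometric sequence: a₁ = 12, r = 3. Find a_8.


aₙ = a₁·r^(n-1)
= 12×3^7
= 12×2187
= 26244

a_8 = 26244


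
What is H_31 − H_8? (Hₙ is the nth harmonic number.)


Σₖ₌9^31 1/k = 1/9 + 1/10 + 1/11 + ... + 1/31
= 94540143454447/72201776446800
≈ 1.3094

Sum = 94540143454447/72201776446800 ≈ 1.3094


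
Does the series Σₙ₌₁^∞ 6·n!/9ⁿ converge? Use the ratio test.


aₙ = 6·n!/9^n
a_{n+1}/aₙ = (n+1)!/9^(n+1) × 9^n/n!  (constant 6 cancels)
= (n+1)/9
L = lim(n→∞) (n+1)/9 = ∞
L > 1 → series DIVERGES

Diverges (ratio test: L = ∞ > 1)


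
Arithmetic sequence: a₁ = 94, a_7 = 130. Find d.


d = (aₙ - a₁)/(n-1)
= (130 - 94)/(7-1)
= 36/6 = 6

d = 6


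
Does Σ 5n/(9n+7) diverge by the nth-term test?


lim(n→∞) 5n/(9n+7) = 5/9 = 5/9  (divide numerator and denominator by n)
lim aₙ = 5/9 ≠ 0 → series DIVERGES

Diverges (lim aₙ = 5/9 ≠ 0)


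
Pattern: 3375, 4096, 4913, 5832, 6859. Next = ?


Pattern: perfect cubes: n³
Terms: 3375, 4096, 4913, 5832, 6859
Next term = 8000

Next term = 8000


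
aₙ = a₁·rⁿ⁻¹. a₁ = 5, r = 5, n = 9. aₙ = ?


aₙ = a₁·r^(n-1)
= 5×5^8
= 5×390625
= 1953125

a_9 = 1953125


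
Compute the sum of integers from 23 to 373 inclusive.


Σₖ₌23^373 k = Σₖ₌₁^373 k − Σₖ₌₁^22 k
= 373·374/2 − 22·23/2
= 69751 − 253 = 69498

Σk = 69498


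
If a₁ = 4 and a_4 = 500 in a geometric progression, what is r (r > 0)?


r^(n-1) = aₙ/a₁
r^3 = 500/4 = 125
r = 125^(1/3)
= 5

r = 5


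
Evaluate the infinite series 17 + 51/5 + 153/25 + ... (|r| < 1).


S∞ = a₁/(1-r) = 17/(1 - 3/5)
= 17/(2/5)
= 85/2

S∞ = 85/2


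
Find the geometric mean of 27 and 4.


GM = √(27×4) = √108 = 10.3923

GM = 10.3923


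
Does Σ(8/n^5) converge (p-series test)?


p-series test: Σ c/n^p converges if p > 1, diverges if p ≤ 1 (constant c > 0 doesn't affect convergence).
p = 5
5 > 1 → CONVERGES

Converges (p = 5 > 1)


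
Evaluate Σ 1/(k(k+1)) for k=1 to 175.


1/(k(k+1)) = 1/k - 1/(k+1) (partial fractions)
Telescoping: Σ = 1 - 1/176 = 175/176

Sum = 175/176


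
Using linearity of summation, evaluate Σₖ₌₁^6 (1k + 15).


Σ(1k+15) = 1·Σk + 15·n
= 1·21 + 15·6
= 21 + 90 = 111

Σ = 111


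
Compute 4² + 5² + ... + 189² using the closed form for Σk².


Σₖ₌4^189 k² = Σₖ₌₁^189 k² − Σₖ₌₁^3 k²
= 189·190·379/6 − 3·4·7/6
= 2268315 − 14 = 2268301

Σk² = 2268301


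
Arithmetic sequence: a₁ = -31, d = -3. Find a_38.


aₙ = a₁ + (n-1)d
= -31 + (38-1)×-3
= -31 - 111
= -142

a_38 = -142


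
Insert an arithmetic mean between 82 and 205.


AM = (82 + 205)/2 = 287/2 = 143.5

AM = 143.5


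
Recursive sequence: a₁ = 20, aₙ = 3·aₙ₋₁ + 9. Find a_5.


Computing step by step:
a_1 = 20
a_2 = 69
a_3 = 216
a_4 = 657
a_5 = 1980


a_5 = 1980


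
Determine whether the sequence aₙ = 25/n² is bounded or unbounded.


a₁ = 25, a₂ = 25/4, a₃ = 25/9, ...
0 < aₙ ≤ 25 for all n ≥ 1
The sequence IS bounded

Bounded (0 < aₙ ≤ 25)


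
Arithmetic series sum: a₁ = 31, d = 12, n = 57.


aₙ = 31 + (57-1)×12 = 703
Sₙ = n(a₁+aₙ)/2 = 57×(31+703)/2
= 57×734/2 = 20919

S_57 = 20919


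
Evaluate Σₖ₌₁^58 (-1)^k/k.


S = -1 + 1/2 - 1/3 + 1/4 - 1/5 + 1/6 - 1/7 + 1/8 ± ...
= -0.6846
(Full series converges to -ln(2) ≈ -0.6931)

S_58 = -0.6846


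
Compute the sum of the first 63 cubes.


n(n+1)/2 = 63×64/2 = 2016
Σk³ = 2016² = 4064256

Σk³ = 4064256


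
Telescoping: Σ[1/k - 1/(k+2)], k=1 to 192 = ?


Telescoping with gap 2: two head and two tail terms survive.
= (1 + 1/2) - (1/193 + 1/194)
= 3/2 - 1/193 - 1/194 = 27888/18721

Sum = 27888/18721


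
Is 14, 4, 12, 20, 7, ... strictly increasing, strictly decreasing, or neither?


Differences: -10, 8, 8, -13
Difference at position 2 is +8 (> 0) but position 1 is -10 (< 0) — sequence both rises and falls
→ NOT monotonic

Not monotonic


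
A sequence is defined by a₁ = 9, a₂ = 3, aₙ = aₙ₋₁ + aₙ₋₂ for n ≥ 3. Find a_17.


Computing iteratively: 9, 3, 12, 15, 27, 42, 69, 111, 180, 291, 471, 762, ...
a_17 = 8451

a_17 = 8451


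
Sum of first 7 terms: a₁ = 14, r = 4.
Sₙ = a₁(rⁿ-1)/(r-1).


Sₙ = 14×(4^7 - 1)/(4 - 1)
= 14×(16384 - 1)/3
= 14×16383/3
= 76454

S_7 = 76454


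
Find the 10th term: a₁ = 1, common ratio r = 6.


aₙ = a₁·r^(n-1)
= 1×6^9
= 1×10077696
= 10077696

a_10 = 10077696


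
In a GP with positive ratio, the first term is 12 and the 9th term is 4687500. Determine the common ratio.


r^(n-1) = aₙ/a₁
r^8 = 4687500/12 = 390625
r = 390625^(1/8)
= ±5; taking r > 0 gives r = 5

r = 5


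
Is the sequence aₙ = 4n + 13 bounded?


aₙ = 4n + 13 → as n→∞, aₙ→∞
No finite upper bound exists
The sequence is UNBOUNDED

Unbounded (aₙ → ∞ as n → ∞)


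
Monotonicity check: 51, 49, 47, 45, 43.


Differences: -2, -2, -2, -2
All differences < 0 → strictly DECREASING

Monotonically decreasing


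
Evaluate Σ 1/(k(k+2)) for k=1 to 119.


1/(k(k+2)) = (1/2)·(1/k - 1/(k+2)) (partial fractions)
Telescoping: Σ = (1/2)·(1 + 1/2 - 1/120 - 1/121) = 21539/29040

Sum = 21539/29040


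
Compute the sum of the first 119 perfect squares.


n = 119
n(n+1)(2n+1)/6 = 119×120×239/6
= 3412920/6 = 568820

Σk² = 568820


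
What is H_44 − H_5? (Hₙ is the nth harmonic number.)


Σₖ₌6^44 1/k = 1/6 + 1/7 + 1/8 + ... + 1/44
= 2811602488175143027/1345655451257488800
≈ 2.0894

Sum = 2811602488175143027/1345655451257488800 ≈ 2.0894


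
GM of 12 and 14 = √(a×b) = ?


GM = √(12×14) = √168 = 12.9615

GM = 12.9615


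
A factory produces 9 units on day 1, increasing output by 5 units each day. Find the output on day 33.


aₙ = a₁ + (n-1)d
= 9 + (33-1)×5
= 9 + 160
= 169

a_33 = 169


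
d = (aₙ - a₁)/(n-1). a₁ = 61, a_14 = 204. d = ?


d = (aₙ - a₁)/(n-1)
= (204 - 61)/(14-1)
= 143/13 = 11

d = 11


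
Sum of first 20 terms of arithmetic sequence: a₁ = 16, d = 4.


aₙ = 16 + (20-1)×4 = 92
Sₙ = n(a₁+aₙ)/2 = 20×(16+92)/2
= 20×108/2 = 1080

S_20 = 1080


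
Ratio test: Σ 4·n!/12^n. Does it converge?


aₙ = 4·n!/12^n
a_{n+1}/aₙ = (n+1)!/12^(n+1) × 12^n/n!  (constant 4 cancels)
= (n+1)/12
L = lim(n→∞) (n+1)/12 = ∞
L > 1 → series DIVERGES

Diverges (ratio test: L = ∞ > 1)


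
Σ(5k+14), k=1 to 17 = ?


Σ(5k+14) = 5·Σk + 14·n
= 5·153 + 14·17
= 765 + 238 = 1003

Σ = 1003


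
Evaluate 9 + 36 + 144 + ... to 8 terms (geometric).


Sₙ = 9×(4^8 - 1)/(4 - 1)
= 9×(65536 - 1)/3
= 9×65535/3
= 196605

S_8 = 196605


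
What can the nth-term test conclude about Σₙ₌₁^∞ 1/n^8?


lim(n→∞) 1/n^8 = 0
lim aₙ = 0 → nth-term test is INCONCLUSIVE
(Need other tests; this is actually a convergent p-series with p=8 > 1)

Inconclusive (lim aₙ = 0; need another test)


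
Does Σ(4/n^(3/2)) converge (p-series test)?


p-series test: Σ c/n^p converges if p > 1, diverges if p ≤ 1 (constant c > 0 doesn't affect convergence).
p = 3/2
3/2 > 1 → CONVERGES

Converges (p = 3/2 > 1)


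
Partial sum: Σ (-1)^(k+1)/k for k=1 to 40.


S = 1 - 1/2 + 1/3 - 1/4 + 1/5 - 1/6 + 1/7 - 1/8 ± ...
= 0.6808
(Full series converges to +ln(2) ≈ +0.6931)

S_40 = 0.6808


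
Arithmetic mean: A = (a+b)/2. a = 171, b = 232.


AM = (171 + 232)/2 = 403/2 = 201.5

AM = 201.5


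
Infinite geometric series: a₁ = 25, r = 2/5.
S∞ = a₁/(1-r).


S∞ = a₁/(1-r) = 25/(1 - 2/5)
= 25/(3/5)
= 125/3

S∞ = 125/3


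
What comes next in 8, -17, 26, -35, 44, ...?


Pattern: alternating sign, magnitude arithmetic (d=9)
Terms: 8, -17, 26, -35, 44
Next term = -53

Next term = -53


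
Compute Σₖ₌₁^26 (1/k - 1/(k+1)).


Telescoping: adjacent terms cancel.
= 1/1 - 1/27
= 1 - 1/27 = 26/27

Sum = 26/27


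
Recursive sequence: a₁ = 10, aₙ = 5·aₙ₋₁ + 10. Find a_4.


Computing step by step:
a_1 = 10
a_2 = 60
a_3 = 310
a_4 = 1560


a_4 = 1560


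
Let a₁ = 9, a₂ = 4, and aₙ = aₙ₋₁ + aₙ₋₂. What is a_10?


Computing iteratively: 9, 4, 13, 17, 30, 47, 77, 124, 201, 325
a_10 = 325

a_10 = 325


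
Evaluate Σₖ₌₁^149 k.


n(n+1)/2 = 149×150/2 = 22350/2 = 11175

Σk = 11175


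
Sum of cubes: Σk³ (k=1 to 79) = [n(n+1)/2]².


n(n+1)/2 = 79×80/2 = 3160
Σk³ = 3160² = 9985600

Σk³ = 9985600


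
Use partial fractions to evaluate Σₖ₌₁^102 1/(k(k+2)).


1/(k(k+2)) = (1/2)·(1/k - 1/(k+2)) (partial fractions)
Telescoping: Σ = (1/2)·(1 + 1/2 - 1/103 - 1/104) = 15861/21424

Sum = 15861/21424


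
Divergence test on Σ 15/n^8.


lim(n→∞) 15/n^8 = 0
lim aₙ = 0 → nth-term test is INCONCLUSIVE
(Need other tests; this is actually a convergent p-series with p=8 > 1)

Inconclusive (lim aₙ = 0; need another test)


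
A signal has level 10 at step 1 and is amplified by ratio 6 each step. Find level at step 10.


aₙ = a₁·r^(n-1)
= 10×6^9
= 10×10077696
= 100776960

a_10 = 100776960


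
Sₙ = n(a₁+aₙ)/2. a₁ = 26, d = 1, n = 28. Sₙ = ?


aₙ = 26 + (28-1)×1 = 53
Sₙ = n(a₁+aₙ)/2 = 28×(26+53)/2
= 28×79/2 = 1106

S_28 = 1106


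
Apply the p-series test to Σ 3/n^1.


p-series test: Σ c/n^p converges if p > 1, diverges if p ≤ 1 (constant c > 0 doesn't affect convergence).
p = 1
1 ≤ 1 → DIVERGES

Diverges (p = 1 ≤ 1)


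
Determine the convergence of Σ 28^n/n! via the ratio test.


aₙ = 28^n/n!
a_{n+1}/aₙ = 28^(n+1)/(n+1)! × n!/28^n
= 28/(n+1)
L = lim(n→∞) 28/(n+1) = 0
L < 1 → series CONVERGES

Converges (ratio test: L = 0 < 1)


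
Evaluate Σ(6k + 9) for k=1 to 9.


Σ(6k+9) = 6·Σk + 9·n
= 6·45 + 9·9
= 270 + 81 = 351

Σ = 351


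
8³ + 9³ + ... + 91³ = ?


Σₖ₌8^91 k³ = [91·92/2]² − [7·8/2]²
= 17522596 − 784 = 17521812

Σk³ = 17521812


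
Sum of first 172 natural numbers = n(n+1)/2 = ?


n(n+1)/2 = 172×173/2 = 29756/2 = 14878

Σk = 14878


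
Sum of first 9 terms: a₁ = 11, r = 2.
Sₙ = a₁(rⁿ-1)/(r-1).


Sₙ = 11×(2^9 - 1)/(2 - 1)
= 11×(512 - 1)/1
= 11×511/1
= 5621

S_9 = 5621


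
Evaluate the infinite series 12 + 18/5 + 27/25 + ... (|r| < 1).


S∞ = a₁/(1-r) = 12/(1 - 3/10)
= 12/(7/10)
= 120/7

S∞ = 120/7


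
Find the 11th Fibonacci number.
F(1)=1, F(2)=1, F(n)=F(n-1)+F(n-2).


Fibonacci sequence: 1, 1, 2, 3, 5, 8, 13, 21, 34, 55, 89
F(11) = 89

F(11) = 89


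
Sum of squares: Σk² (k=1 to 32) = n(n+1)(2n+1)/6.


n = 32
n(n+1)(2n+1)/6 = 32×33×65/6
= 68640/6 = 11440

Σk² = 11440


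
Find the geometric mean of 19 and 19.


GM = √(19×19) = √361 = 19

GM = 19


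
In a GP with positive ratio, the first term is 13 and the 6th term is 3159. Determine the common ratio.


r^(n-1) = aₙ/a₁
r^5 = 3159/13 = 243
r = 243^(1/5)
= 3

r = 3


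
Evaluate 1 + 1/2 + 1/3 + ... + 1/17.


H_17 = 1/1 + 1/2 + 1/3 + ... + 1/17
= 42142223/12252240
≈ 3.4396

H_17 = 42142223/12252240 ≈ 3.4396


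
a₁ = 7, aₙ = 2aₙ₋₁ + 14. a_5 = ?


Computing step by step:
a_1 = 7
a_2 = 28
a_3 = 70
a_4 = 154
a_5 = 322


a_5 = 322


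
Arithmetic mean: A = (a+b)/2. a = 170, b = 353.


AM = (170 + 353)/2 = 523/2 = 261.5

AM = 261.5


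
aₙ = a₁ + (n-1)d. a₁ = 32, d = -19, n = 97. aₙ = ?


aₙ = a₁ + (n-1)d
= 32 + (97-1)×-19
= 32 - 1824
= -1792

a_97 = -1792


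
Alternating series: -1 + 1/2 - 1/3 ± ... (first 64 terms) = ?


S = -1 + 1/2 - 1/3 + 1/4 - 1/5 + 1/6 - 1/7 + 1/8 ± ...
= -0.6854
(Full series converges to -ln(2) ≈ -0.6931)

S_64 = -0.6854


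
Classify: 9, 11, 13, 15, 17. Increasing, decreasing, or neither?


Differences: 2, 2, 2, 2
All differences > 0 → strictly INCREASING

Monotonically increasing


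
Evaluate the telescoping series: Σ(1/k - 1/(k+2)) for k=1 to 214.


Telescoping with gap 2: two head and two tail terms survive.
= (1 + 1/2) - (1/215 + 1/216)
= 3/2 - 1/215 - 1/216 = 69229/46440

Sum = 69229/46440


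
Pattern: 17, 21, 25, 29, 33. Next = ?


Pattern: arithmetic (d=4)
Terms: 17, 21, 25, 29, 33
Next term = 37

Next term = 37


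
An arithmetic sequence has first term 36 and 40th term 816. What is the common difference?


d = (aₙ - a₁)/(n-1)
= (816 - 36)/(40-1)
= 780/39 = 20

d = 20


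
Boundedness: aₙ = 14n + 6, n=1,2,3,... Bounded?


aₙ = 14n + 6 → as n→∞, aₙ→∞
No finite upper bound exists
The sequence is UNBOUNDED

Unbounded (aₙ → ∞ as n → ∞)


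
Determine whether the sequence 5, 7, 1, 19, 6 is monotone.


Differences: 2, -6, 18, -13
Difference at position 1 is +2 (> 0) but position 2 is -6 (< 0) — sequence both rises and falls
→ NOT monotonic

Not monotonic


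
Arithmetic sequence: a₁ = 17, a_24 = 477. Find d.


d = (aₙ - a₁)/(n-1)
= (477 - 17)/(24-1)
= 460/23 = 20

d = 20


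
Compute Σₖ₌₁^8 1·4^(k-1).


Sₙ = 1×(4^8 - 1)/(4 - 1)
= 1×(65536 - 1)/3
= 1×65535/3
= 21845

S_8 = 21845


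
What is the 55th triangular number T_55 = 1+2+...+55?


n(n+1)/2 = 55×56/2 = 3080/2 = 1540

Σk = 1540


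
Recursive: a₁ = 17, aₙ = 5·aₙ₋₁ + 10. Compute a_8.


Computing step by step:
a_1 = 17
a_2 = 95
a_3 = 485
a_4 = 2435
a_5 = 12185
a_6 = 60935
a_7 = 304685
a_8 = 1523435


a_8 = 1523435


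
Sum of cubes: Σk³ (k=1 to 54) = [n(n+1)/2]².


n(n+1)/2 = 54×55/2 = 1485
Σk³ = 1485² = 2205225

Σk³ = 2205225


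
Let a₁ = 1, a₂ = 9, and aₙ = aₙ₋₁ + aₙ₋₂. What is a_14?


Computing iteratively: 1, 9, 10, 19, 29, 48, 77, 125, 202, 327, 529, 856, ...
a_14 = 2241

a_14 = 2241


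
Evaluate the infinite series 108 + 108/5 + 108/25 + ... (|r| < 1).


S∞ = a₁/(1-r) = 108/(1 - 1/5)
= 108/(4/5)
= 135

S∞ = 135


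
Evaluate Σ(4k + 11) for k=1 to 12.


Σ(4k+11) = 4·Σk + 11·n
= 4·78 + 11·12
= 312 + 132 = 444

Σ = 444


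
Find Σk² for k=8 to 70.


Σₖ₌8^70 k² = Σₖ₌₁^70 k² − Σₖ₌₁^7 k²
= 70·71·141/6 − 7·8·15/6
= 116795 − 140 = 116655

Σk² = 116655


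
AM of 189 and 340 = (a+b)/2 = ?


AM = (189 + 340)/2 = 529/2 = 264.5

AM = 264.5


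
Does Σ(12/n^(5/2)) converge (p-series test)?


p-series test: Σ c/n^p converges if p > 1, diverges if p ≤ 1 (constant c > 0 doesn't affect convergence).
p = 5/2
5/2 > 1 → CONVERGES

Converges (p = 5/2 > 1)


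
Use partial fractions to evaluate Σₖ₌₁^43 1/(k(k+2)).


1/(k(k+2)) = (1/2)·(1/k - 1/(k+2)) (partial fractions)
Telescoping: Σ = (1/2)·(1 + 1/2 - 1/44 - 1/45) = 2881/3960

Sum = 2881/3960


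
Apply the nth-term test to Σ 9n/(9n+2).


lim(n→∞) 9n/(9n+2) = 9/9 = 1  (divide numerator and denominator by n)
lim aₙ = 1 ≠ 0 → series DIVERGES

Diverges (lim aₙ = 1 ≠ 0)


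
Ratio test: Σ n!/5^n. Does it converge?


aₙ = n!/5^n
a_{n+1}/aₙ = (n+1)!/5^(n+1) × 5^n/n!
= (n+1)/5
L = lim(n→∞) (n+1)/5 = ∞
L > 1 → series DIVERGES

Diverges (ratio test: L = ∞ > 1)


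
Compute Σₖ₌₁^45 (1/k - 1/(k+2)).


Telescoping with gap 2: two head and two tail terms survive.
= (1 + 1/2) - (1/46 + 1/47)
= 3/2 - 1/46 - 1/47 = 1575/1081

Sum = 1575/1081
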